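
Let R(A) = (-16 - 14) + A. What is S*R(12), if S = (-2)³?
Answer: 144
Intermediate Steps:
R(A) = -30 + A
S = -8
S*R(12) = -8*(-30 + 12) = -8*(-18) = 144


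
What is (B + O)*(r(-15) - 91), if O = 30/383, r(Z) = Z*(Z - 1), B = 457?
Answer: 26084089/383 ≈ 68105.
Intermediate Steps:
r(Z) = Z*(-1 + Z)
O = 30/383 (O = 30*(1/383) = 30/383 ≈ 0.078329)
(B + O)*(r(-15) - 91) = (457 + 30/383)*(-15*(-1 - 15) - 91) = 175061*(-15*(-16) - 91)/383 = 175061*(240 - 91)/383 = (175061/383)*149 = 26084089/383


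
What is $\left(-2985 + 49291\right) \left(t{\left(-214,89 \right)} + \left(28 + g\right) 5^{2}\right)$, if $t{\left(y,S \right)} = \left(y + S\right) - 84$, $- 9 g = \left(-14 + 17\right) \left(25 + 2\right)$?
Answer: $12317396$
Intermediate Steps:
$g = -9$ ($g = - \frac{\left(-14 + 17\right) \left(25 + 2\right)}{9} = - \frac{3 \cdot 27}{9} = \left(- \frac{1}{9}\right) 81 = -9$)
$t{\left(y,S \right)} = -84 + S + y$ ($t{\left(y,S \right)} = \left(S + y\right) - 84 = -84 + S + y$)
$\left(-2985 + 49291\right) \left(t{\left(-214,89 \right)} + \left(28 + g\right) 5^{2}\right) = \left(-2985 + 49291\right) \left(\left(-84 + 89 - 214\right) + \left(28 - 9\right) 5^{2}\right) = 46306 \left(-209 + 19 \cdot 25\right) = 46306 \left(-209 + 475\right) = 46306 \cdot 266 = 12317396$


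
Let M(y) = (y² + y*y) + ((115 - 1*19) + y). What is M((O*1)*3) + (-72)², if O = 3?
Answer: 5451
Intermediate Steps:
M(y) = 96 + y + 2*y² (M(y) = (y² + y²) + ((115 - 19) + y) = 2*y² + (96 + y) = 96 + y + 2*y²)
M((O*1)*3) + (-72)² = (96 + (3*1)*3 + 2*((3*1)*3)²) + (-72)² = (96 + 3*3 + 2*(3*3)²) + 5184 = (96 + 9 + 2*9²) + 5184 = (96 + 9 + 2*81) + 5184 = (96 + 9 + 162) + 5184 = 267 + 5184 = 5451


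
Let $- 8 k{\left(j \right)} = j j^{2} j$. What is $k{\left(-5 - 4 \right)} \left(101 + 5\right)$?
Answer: $- \frac{347733}{4} \approx -86933.0$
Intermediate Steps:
$k{\left(j \right)} = - \frac{j^{4}}{8}$ ($k{\left(j \right)} = - \frac{j j^{2} j}{8} = - \frac{j^{3} j}{8} = - \frac{j^{4}}{8}$)
$k{\left(-5 - 4 \right)} \left(101 + 5\right) = - \frac{\left(-5 - 4\right)^{4}}{8} \left(101 + 5\right) = - \frac{\left(-5 - 4\right)^{4}}{8} \cdot 106 = - \frac{\left(-9\right)^{4}}{8} \cdot 106 = \left(- \frac{1}{8}\right) 6561 \cdot 106 = \left(- \frac{6561}{8}\right) 106 = - \frac{347733}{4}$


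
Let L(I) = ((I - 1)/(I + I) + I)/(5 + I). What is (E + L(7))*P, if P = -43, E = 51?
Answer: -46612/21 ≈ -2219.6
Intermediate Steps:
L(I) = (I + (-1 + I)/(2*I))/(5 + I) (L(I) = ((-1 + I)/((2*I)) + I)/(5 + I) = ((-1 + I)*(1/(2*I)) + I)/(5 + I) = ((-1 + I)/(2*I) + I)/(5 + I) = (I + (-1 + I)/(2*I))/(5 + I))
(E + L(7))*P = (51 + (1/2)*(-1 + 7 + 2*7**2)/(7*(5 + 7)))*(-43) = (51 + (1/2)*(1/7)*(-1 + 7 + 2*49)/12)*(-43) = (51 + (1/2)*(1/7)*(1/12)*(-1 + 7 + 98))*(-43) = (51 + (1/2)*(1/7)*(1/12)*104)*(-43) = (51 + 13/21)*(-43) = (1084/21)*(-43) = -46612/21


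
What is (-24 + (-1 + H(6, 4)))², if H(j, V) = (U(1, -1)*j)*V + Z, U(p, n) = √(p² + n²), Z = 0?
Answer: 1777 - 1200*√2 ≈ 79.944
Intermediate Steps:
U(p, n) = √(n² + p²)
H(j, V) = V*j*√2 (H(j, V) = (√((-1)² + 1²)*j)*V + 0 = (√(1 + 1)*j)*V + 0 = (√2*j)*V + 0 = (j*√2)*V + 0 = V*j*√2 + 0 = V*j*√2)
(-24 + (-1 + H(6, 4)))² = (-24 + (-1 + 4*6*√2))² = (-24 + (-1 + 24*√2))² = (-25 + 24*√2)²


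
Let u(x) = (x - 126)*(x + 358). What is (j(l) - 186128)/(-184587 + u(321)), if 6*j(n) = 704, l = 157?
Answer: 279016/78273 ≈ 3.5647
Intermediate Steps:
j(n) = 352/3 (j(n) = (⅙)*704 = 352/3)
u(x) = (-126 + x)*(358 + x)
(j(l) - 186128)/(-184587 + u(321)) = (352/3 - 186128)/(-184587 + (-45108 + 321² + 232*321)) = -558032/(3*(-184587 + (-45108 + 103041 + 74472))) = -558032/(3*(-184587 + 132405)) = -558032/3/(-52182) = -558032/3*(-1/52182) = 279016/78273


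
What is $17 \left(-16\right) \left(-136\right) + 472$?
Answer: $37464$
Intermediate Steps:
$17 \left(-16\right) \left(-136\right) + 472 = \left(-272\right) \left(-136\right) + 472 = 36992 + 472 = 37464$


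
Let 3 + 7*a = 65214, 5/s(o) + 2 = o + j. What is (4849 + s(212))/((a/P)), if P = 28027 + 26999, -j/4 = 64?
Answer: 14319076653/499951 ≈ 28641.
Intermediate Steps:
j = -256 (j = -4*64 = -256)
s(o) = 5/(-258 + o) (s(o) = 5/(-2 + (o - 256)) = 5/(-2 + (-256 + o)) = 5/(-258 + o))
a = 65211/7 (a = -3/7 + (⅐)*65214 = -3/7 + 65214/7 = 65211/7 ≈ 9315.9)
P = 55026
(4849 + s(212))/((a/P)) = (4849 + 5/(-258 + 212))/(((65211/7)/55026)) = (4849 + 5/(-46))/(((65211/7)*(1/55026))) = (4849 + 5*(-1/46))/(21737/128394) = (4849 - 5/46)*(128394/21737) = (223049/46)*(128394/21737) = 14319076653/499951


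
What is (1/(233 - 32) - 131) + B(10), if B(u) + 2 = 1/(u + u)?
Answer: -534439/4020 ≈ -132.95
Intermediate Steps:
B(u) = -2 + 1/(2*u) (B(u) = -2 + 1/(u + u) = -2 + 1/(2*u))
(1/(233 - 32) - 131) + B(10) = (1/(233 - 32) - 131) + (-2 + (½)/10) = (1/201 - 131) + (-2 + (½)*(⅒)) = (1/201 - 131) + (-2 + 1/20) = -26330/201 - 39/20 = -534439/4020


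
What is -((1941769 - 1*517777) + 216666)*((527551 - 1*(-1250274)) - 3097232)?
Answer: 2164695649806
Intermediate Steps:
-((1941769 - 1*517777) + 216666)*((527551 - 1*(-1250274)) - 3097232) = -((1941769 - 517777) + 216666)*((527551 + 1250274) - 3097232) = -(1423992 + 216666)*(1777825 - 3097232) = -1640658*(-1319407) = -1*(-2164695649806) = 2164695649806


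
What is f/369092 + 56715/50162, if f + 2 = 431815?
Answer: 21296828243/9257196452 ≈ 2.3006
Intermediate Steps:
f = 431813 (f = -2 + 431815 = 431813)
f/369092 + 56715/50162 = 431813/369092 + 56715/50162 = 21296828243/9257196452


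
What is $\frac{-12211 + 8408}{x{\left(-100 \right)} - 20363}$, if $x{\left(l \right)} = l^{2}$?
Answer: $\frac{3803}{10363} \approx 0.36698$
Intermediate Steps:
$\frac{-12211 + 8408}{x{\left(-100 \right)} - 20363} = \frac{-12211 + 8408}{\left(-100\right)^{2} - 20363} = - \frac{3803}{10000 - 20363} = - \frac{3803}{-10363} = \left(-3803\right) \left(- \frac{1}{10363}\right) = \frac{3803}{10363}$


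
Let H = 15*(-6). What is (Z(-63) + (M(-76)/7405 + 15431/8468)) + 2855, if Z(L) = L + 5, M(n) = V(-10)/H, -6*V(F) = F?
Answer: 4738544868011/1693049580 ≈ 2798.8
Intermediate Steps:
V(F) = -F/6
H = -90
M(n) = -1/54 (M(n) = -⅙*(-10)/(-90) = (5/3)*(-1/90) = -1/54)
Z(L) = 5 + L
(Z(-63) + (M(-76)/7405 + 15431/8468)) + 2855 = ((5 - 63) + (-1/54/7405 + 15431/8468)) + 2855 = (-58 + (-1/54*1/7405 + 15431*(1/8468))) + 2855 = (-58 + (-1/399870 + 15431/8468)) + 2855 = (-58 + 3085192751/1693049580) + 2855 = -95111682889/1693049580 + 2855 = 4738544868011/1693049580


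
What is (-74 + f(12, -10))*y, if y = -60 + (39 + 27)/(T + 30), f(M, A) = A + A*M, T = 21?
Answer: 11976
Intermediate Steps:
y = -998/17 (y = -60 + (39 + 27)/(21 + 30) = -60 + 66/51 = -60 + 66*(1/51) = -60 + 22/17 = -998/17 ≈ -58.706)
(-74 + f(12, -10))*y = (-74 - 10*(1 + 12))*(-998/17) = (-74 - 10*13)*(-998/17) = (-74 - 130)*(-998/17) = -204*(-998/17) = 11976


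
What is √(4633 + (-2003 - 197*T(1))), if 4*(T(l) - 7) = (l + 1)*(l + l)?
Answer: √1054 ≈ 32.465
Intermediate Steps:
T(l) = 7 + l*(1 + l)/2 (T(l) = 7 + ((l + 1)*(l + l))/4 = 7 + ((1 + l)*(2*l))/4 = 7 + (2*l*(1 + l))/4 = 7 + l*(1 + l)/2)
√(4633 + (-2003 - 197*T(1))) = √(4633 + (-2003 - 197*(7 + (½)*1 + (½)*1²))) = √(4633 + (-2003 - 197*(7 + ½ + (½)*1))) = √(4633 + (-2003 - 197*(7 + ½ + ½))) = √(4633 + (-2003 - 197*8)) = √(4633 + (-2003 - 1576)) = √(4633 - 3579) = √1054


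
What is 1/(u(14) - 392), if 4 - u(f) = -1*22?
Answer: -1/366 ≈ -0.0027322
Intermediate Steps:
u(f) = 26 (u(f) = 4 - (-1)*22 = 4 - 1*(-22) = 4 + 22 = 26)
1/(u(14) - 392) = 1/(26 - 392) = 1/(-366) = -1/366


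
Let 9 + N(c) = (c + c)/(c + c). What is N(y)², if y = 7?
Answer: 64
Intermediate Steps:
N(c) = -8 (N(c) = -9 + (c + c)/(c + c) = -9 + (2*c)/((2*c)) = -9 + (2*c)*(1/(2*c)) = -9 + 1 = -8)
N(y)² = (-8)² = 64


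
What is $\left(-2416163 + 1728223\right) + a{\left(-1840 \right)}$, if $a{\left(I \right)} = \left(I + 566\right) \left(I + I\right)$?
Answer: $4000380$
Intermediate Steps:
$a{\left(I \right)} = 2 I \left(566 + I\right)$ ($a{\left(I \right)} = \left(566 + I\right) 2 I = 2 I \left(566 + I\right)$)
$\left(-2416163 + 1728223\right) + a{\left(-1840 \right)} = \left(-2416163 + 1728223\right) + 2 \left(-1840\right) \left(566 - 1840\right) = -687940 + 2 \left(-1840\right) \left(-1274\right) = -687940 + 4688320 = 4000380$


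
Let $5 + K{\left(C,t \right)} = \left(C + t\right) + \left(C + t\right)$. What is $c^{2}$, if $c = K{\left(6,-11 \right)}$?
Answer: $225$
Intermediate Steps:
$K{\left(C,t \right)} = -5 + 2 C + 2 t$ ($K{\left(C,t \right)} = -5 + \left(\left(C + t\right) + \left(C + t\right)\right) = -5 + \left(2 C + 2 t\right) = -5 + 2 C + 2 t$)
$c = -15$ ($c = -5 + 2 \cdot 6 + 2 \left(-11\right) = -5 + 12 - 22 = -15$)
$c^{2} = \left(-15\right)^{2} = 225$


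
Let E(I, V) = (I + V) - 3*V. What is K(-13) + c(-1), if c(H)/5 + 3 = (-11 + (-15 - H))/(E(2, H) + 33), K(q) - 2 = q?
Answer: -1087/37 ≈ -29.378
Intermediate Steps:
K(q) = 2 + q
E(I, V) = I - 2*V
c(H) = -15 + 5*(-26 - H)/(35 - 2*H) (c(H) = -15 + 5*((-11 + (-15 - H))/((2 - 2*H) + 33)) = -15 + 5*((-26 - H)/(35 - 2*H)) = -15 + 5*(-26 - H)/(35 - 2*H))
K(-13) + c(-1) = (2 - 13) + 5*(131 - 5*(-1))/(-35 + 2*(-1)) = -11 + 5*(131 + 5)/(-35 - 2) = -11 + 5*136/(-37) = -11 + 5*(-1/37)*136 = -11 - 680/37 = -1087/37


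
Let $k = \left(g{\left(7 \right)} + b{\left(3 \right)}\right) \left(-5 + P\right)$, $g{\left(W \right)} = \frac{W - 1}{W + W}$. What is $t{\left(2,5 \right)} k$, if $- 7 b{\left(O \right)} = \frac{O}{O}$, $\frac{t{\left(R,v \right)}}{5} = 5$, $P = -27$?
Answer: $- \frac{1600}{7} \approx -228.57$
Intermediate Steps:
$t{\left(R,v \right)} = 25$ ($t{\left(R,v \right)} = 5 \cdot 5 = 25$)
$g{\left(W \right)} = \frac{-1 + W}{2 W}$
$b{\left(O \right)} = - \frac{1}{7}$ ($b{\left(O \right)} = - \frac{O \frac{1}{O}}{7} = \left(- \frac{1}{7}\right) 1 = - \frac{1}{7}$)
$k = - \frac{64}{7}$ ($k = \left(\frac{-1 + 7}{2 \cdot 7} - \frac{1}{7}\right) \left(-5 - 27\right) = \left(\frac{1}{2} \cdot \frac{1}{7} \cdot 6 - \frac{1}{7}\right) \left(-32\right) = \left(\frac{3}{7} - \frac{1}{7}\right) \left(-32\right) = \frac{2}{7} \left(-32\right) = - \frac{64}{7} \approx -9.1429$)
$t{\left(2,5 \right)} k = 25 \left(- \frac{64}{7}\right) = - \frac{1600}{7}$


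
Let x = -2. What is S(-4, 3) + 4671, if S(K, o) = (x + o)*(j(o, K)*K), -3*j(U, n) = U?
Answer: 4675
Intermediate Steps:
j(U, n) = -U/3
S(K, o) = -K*o*(-2 + o)/3 (S(K, o) = (-2 + o)*((-o/3)*K) = (-2 + o)*(-K*o/3) = -K*o*(-2 + o)/3)
S(-4, 3) + 4671 = (⅓)*(-4)*3*(2 - 1*3) + 4671 = (⅓)*(-4)*3*(2 - 3) + 4671 = (⅓)*(-4)*3*(-1) + 4671 = 4 + 4671 = 4675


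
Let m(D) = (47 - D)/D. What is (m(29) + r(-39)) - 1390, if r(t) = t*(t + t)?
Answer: 47926/29 ≈ 1652.6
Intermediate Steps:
m(D) = (47 - D)/D
r(t) = 2*t**2 (r(t) = t*(2*t) = 2*t**2)
(m(29) + r(-39)) - 1390 = ((47 - 1*29)/29 + 2*(-39)**2) - 1390 = ((47 - 29)/29 + 2*1521) - 1390 = ((1/29)*18 + 3042) - 1390 = (18/29 + 3042) - 1390 = 88236/29 - 1390 = 47926/29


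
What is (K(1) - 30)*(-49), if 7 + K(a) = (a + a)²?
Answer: 1617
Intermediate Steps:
K(a) = -7 + 4*a² (K(a) = -7 + (a + a)² = -7 + (2*a)² = -7 + 4*a²)
(K(1) - 30)*(-49) = ((-7 + 4*1²) - 30)*(-49) = ((-7 + 4*1) - 30)*(-49) = ((-7 + 4) - 30)*(-49) = (-3 - 30)*(-49) = -33*(-49) = 1617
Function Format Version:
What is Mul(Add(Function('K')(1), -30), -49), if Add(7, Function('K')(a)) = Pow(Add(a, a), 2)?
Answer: 1617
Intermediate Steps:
Function('K')(a) = Add(-7, Mul(4, Pow(a, 2))) (Function('K')(a) = Add(-7, Pow(Add(a, a), 2)) = Add(-7, Pow(Mul(2, a), 2)) = Add(-7, Mul(4, Pow(a, 2))))
Mul(Add(Function('K')(1), -30), -49) = Mul(Add(Add(-7, Mul(4, Pow(1, 2))), -30), -49) = Mul(Add(Add(-7, Mul(4, 1)), -30), -49) = Mul(Add(Add(-7, 4), -30), -49) = Mul(Add(-3, -30), -49) = Mul(-33, -49) = 1617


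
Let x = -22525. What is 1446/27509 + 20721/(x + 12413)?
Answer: -555392037/278171008 ≈ -1.9966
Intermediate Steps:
1446/27509 + 20721/(x + 12413) = 1446/27509 + 20721/(-22525 + 12413) = 1446*(1/27509) + 20721/(-10112) = 1446/27509 + 20721*(-1/10112) = 1446/27509 - 20721/10112 = -555392037/278171008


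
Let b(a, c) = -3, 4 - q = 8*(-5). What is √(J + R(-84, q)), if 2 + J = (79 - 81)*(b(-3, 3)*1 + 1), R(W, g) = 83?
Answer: √85 ≈ 9.2195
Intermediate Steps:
q = 44 (q = 4 - 8*(-5) = 4 - 1*(-40) = 4 + 40 = 44)
J = 2 (J = -2 + (79 - 81)*(-3*1 + 1) = -2 - 2*(-3 + 1) = -2 - 2*(-2) = -2 + 4 = 2)
√(J + R(-84, q)) = √(2 + 83) = √85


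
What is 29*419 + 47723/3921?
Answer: 47691794/3921 ≈ 12163.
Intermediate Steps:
29*419 + 47723/3921 = 12151 + 47723*(1/3921) = 12151 + 47723/3921 = 47691794/3921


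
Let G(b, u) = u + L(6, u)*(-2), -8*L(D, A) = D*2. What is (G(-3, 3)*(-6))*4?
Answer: -144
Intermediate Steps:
L(D, A) = -D/4 (L(D, A) = -D*2/8 = -D/4)
G(b, u) = 3 + u (G(b, u) = u - ¼*6*(-2) = u - 3/2*(-2) = u + 3 = 3 + u)
(G(-3, 3)*(-6))*4 = ((3 + 3)*(-6))*4 = (6*(-6))*4 = -36*4 = -144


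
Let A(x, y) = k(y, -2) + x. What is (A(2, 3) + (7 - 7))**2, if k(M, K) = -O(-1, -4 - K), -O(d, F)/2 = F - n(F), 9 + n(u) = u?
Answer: 400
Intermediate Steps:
n(u) = -9 + u
O(d, F) = -18 (O(d, F) = -2*(F - (-9 + F)) = -2*(F + (9 - F)) = -2*9 = -18)
k(M, K) = 18 (k(M, K) = -1*(-18) = 18)
A(x, y) = 18 + x
(A(2, 3) + (7 - 7))**2 = ((18 + 2) + (7 - 7))**2 = (20 + 0)**2 = 20**2 = 400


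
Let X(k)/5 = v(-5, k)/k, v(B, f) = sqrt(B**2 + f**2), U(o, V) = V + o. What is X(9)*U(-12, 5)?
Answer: -35*sqrt(106)/9 ≈ -40.039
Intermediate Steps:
X(k) = 5*sqrt(25 + k**2)/k (X(k) = 5*(sqrt((-5)**2 + k**2)/k) = 5*(sqrt(25 + k**2)/k) = 5*sqrt(25 + k**2)/k)
X(9)*U(-12, 5) = (5*sqrt(25 + 9**2)/9)*(5 - 12) = (5*(1/9)*sqrt(25 + 81))*(-7) = (5*(1/9)*sqrt(106))*(-7) = (5*sqrt(106)/9)*(-7) = -35*sqrt(106)/9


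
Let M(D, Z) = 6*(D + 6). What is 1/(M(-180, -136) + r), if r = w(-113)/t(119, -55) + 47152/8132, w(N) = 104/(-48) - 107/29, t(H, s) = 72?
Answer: -25469424/26444470219 ≈ -0.00096313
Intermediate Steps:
w(N) = -1019/174 (w(N) = 104*(-1/48) - 107*1/29 = -13/6 - 107/29 = -1019/174)
M(D, Z) = 36 + 6*D (M(D, Z) = 6*(6 + D) = 36 + 6*D)
r = 145608437/25469424 (r = -1019/174/72 + 47152/8132 = -1019/174*1/72 + 47152*(1/8132) = -1019/12528 + 11788/2033 = 145608437/25469424 ≈ 5.7170)
1/(M(-180, -136) + r) = 1/((36 + 6*(-180)) + 145608437/25469424) = 1/((36 - 1080) + 145608437/25469424) = 1/(-1044 + 145608437/25469424) = 1/(-26444470219/25469424) = -25469424/26444470219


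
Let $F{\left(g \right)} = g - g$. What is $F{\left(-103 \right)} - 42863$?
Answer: $-42863$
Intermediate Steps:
$F{\left(g \right)} = 0$
$F{\left(-103 \right)} - 42863 = 0 - 42863 = -42863$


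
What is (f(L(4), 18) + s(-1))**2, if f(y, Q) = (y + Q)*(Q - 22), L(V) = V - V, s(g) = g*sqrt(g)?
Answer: (72 + I)**2 ≈ 5183.0 + 144.0*I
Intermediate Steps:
s(g) = g**(3/2)
L(V) = 0
f(y, Q) = (-22 + Q)*(Q + y) (f(y, Q) = (Q + y)*(-22 + Q) = (-22 + Q)*(Q + y))
(f(L(4), 18) + s(-1))**2 = ((18**2 - 22*18 - 22*0 + 18*0) + (-1)**(3/2))**2 = ((324 - 396 + 0 + 0) - I)**2 = (-72 - I)**2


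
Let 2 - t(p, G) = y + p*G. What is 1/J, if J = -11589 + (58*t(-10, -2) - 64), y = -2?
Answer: -1/12581 ≈ -7.9485e-5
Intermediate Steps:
t(p, G) = 4 - G*p (t(p, G) = 2 - (-2 + p*G) = 2 - (-2 + G*p) = 2 + (2 - G*p) = 4 - G*p)
J = -12581 (J = -11589 + (58*(4 - 1*(-2)*(-10)) - 64) = -11589 + (58*(4 - 20) - 64) = -11589 + (58*(-16) - 64) = -11589 + (-928 - 64) = -11589 - 992 = -12581)
1/J = 1/(-12581) = -1/12581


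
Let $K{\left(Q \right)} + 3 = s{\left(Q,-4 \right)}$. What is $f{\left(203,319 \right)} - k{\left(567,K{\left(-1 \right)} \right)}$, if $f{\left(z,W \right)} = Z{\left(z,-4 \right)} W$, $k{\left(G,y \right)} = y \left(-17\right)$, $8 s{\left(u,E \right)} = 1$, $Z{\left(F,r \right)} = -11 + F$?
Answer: $\frac{489593}{8} \approx 61199.0$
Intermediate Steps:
$s{\left(u,E \right)} = \frac{1}{8}$ ($s{\left(u,E \right)} = \frac{1}{8} \cdot 1 = \frac{1}{8}$)
$K{\left(Q \right)} = - \frac{23}{8}$ ($K{\left(Q \right)} = -3 + \frac{1}{8} = - \frac{23}{8}$)
$k{\left(G,y \right)} = - 17 y$
$f{\left(z,W \right)} = W \left(-11 + z\right)$ ($f{\left(z,W \right)} = \left(-11 + z\right) W = W \left(-11 + z\right)$)
$f{\left(203,319 \right)} - k{\left(567,K{\left(-1 \right)} \right)} = 319 \left(-11 + 203\right) - \left(-17\right) \left(- \frac{23}{8}\right) = 319 \cdot 192 - \frac{391}{8} = 61248 - \frac{391}{8} = \frac{489593}{8}$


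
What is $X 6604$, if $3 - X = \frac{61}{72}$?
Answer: $\frac{255905}{18} \approx 14217.0$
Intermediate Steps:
$X = \frac{155}{72}$ ($X = 3 - \frac{61}{72} = \frac{155}{72} \approx 2.1528$)
$X 6604 = \frac{155}{72} \cdot 6604 = \frac{255905}{18}$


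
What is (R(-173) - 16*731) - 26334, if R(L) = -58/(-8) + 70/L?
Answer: -26312023/692 ≈ -38023.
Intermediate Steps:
R(L) = 29/4 + 70/L (R(L) = -58*(-⅛) + 70/L = 29/4 + 70/L)
(R(-173) - 16*731) - 26334 = ((29/4 + 70/(-173)) - 16*731) - 26334 = ((29/4 + 70*(-1/173)) - 11696) - 26334 = ((29/4 - 70/173) - 11696) - 26334 = (4737/692 - 11696) - 26334 = -8088895/692 - 26334 = -26312023/692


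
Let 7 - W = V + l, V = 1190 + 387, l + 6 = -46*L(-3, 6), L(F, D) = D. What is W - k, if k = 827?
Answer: -2115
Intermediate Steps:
l = -282 (l = -6 - 46*6 = -6 - 276 = -282)
V = 1577
W = -1288 (W = 7 - (1577 - 282) = 7 - 1*1295 = 7 - 1295 = -1288)
W - k = -1288 - 1*827 = -1288 - 827 = -2115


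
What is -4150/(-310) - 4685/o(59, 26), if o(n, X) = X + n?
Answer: -21992/527 ≈ -41.731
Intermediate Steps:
-4150/(-310) - 4685/o(59, 26) = -4150/(-310) - 4685/(26 + 59) = -4150*(-1/310) - 4685/85 = 415/31 - 4685*1/85 = 415/31 - 937/17 = -21992/527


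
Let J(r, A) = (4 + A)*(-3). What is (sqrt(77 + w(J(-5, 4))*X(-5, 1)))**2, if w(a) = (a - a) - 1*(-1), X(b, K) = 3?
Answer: 80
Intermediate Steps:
J(r, A) = -12 - 3*A
w(a) = 1 (w(a) = 0 + 1 = 1)
(sqrt(77 + w(J(-5, 4))*X(-5, 1)))**2 = (sqrt(77 + 1*3))**2 = (sqrt(77 + 3))**2 = (sqrt(80))**2 = (4*sqrt(5))**2 = 80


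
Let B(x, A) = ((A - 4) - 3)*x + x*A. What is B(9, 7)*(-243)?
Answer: -15309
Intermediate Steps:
B(x, A) = A*x + x*(-7 + A) (B(x, A) = ((-4 + A) - 3)*x + A*x = (-7 + A)*x + A*x = x*(-7 + A) + A*x = A*x + x*(-7 + A))
B(9, 7)*(-243) = (9*(-7 + 2*7))*(-243) = (9*(-7 + 14))*(-243) = (9*7)*(-243) = 63*(-243) = -15309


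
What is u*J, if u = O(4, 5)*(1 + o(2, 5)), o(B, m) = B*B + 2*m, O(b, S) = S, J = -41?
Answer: -3075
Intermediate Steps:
o(B, m) = B² + 2*m
u = 75 (u = 5*(1 + (2² + 2*5)) = 5*(1 + (4 + 10)) = 5*(1 + 14) = 5*15 = 75)
u*J = 75*(-41) = -3075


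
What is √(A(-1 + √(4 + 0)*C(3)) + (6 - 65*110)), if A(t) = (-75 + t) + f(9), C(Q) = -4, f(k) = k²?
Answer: I*√7147 ≈ 84.54*I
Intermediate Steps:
A(t) = 6 + t (A(t) = (-75 + t) + 9² = (-75 + t) + 81 = 6 + t)
√(A(-1 + √(4 + 0)*C(3)) + (6 - 65*110)) = √((6 + (-1 + √(4 + 0)*(-4))) + (6 - 65*110)) = √((6 + (-1 + √4*(-4))) + (6 - 7150)) = √((6 + (-1 + 2*(-4))) - 7144) = √((6 + (-1 - 8)) - 7144) = √((6 - 9) - 7144) = √(-3 - 7144) = √(-7147) = I*√7147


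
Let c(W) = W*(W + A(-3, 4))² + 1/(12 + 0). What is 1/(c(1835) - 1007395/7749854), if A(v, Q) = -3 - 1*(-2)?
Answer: 46499124/286998417806102797 ≈ 1.6202e-10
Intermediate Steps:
A(v, Q) = -1 (A(v, Q) = -3 + 2 = -1)
c(W) = 1/12 + W*(-1 + W)² (c(W) = W*(W - 1)² + 1/(12 + 0) = W*(-1 + W)² + 1/12 = 1/12 + W*(-1 + W)²)
1/(c(1835) - 1007395/7749854) = 1/((1/12 + 1835*(-1 + 1835)²) - 1007395/7749854) = 1/((1/12 + 1835*1834²) - 1007395*1/7749854) = 1/((1/12 + 1835*3363556) - 1007395/7749854) = 1/((1/12 + 6172125260) - 1007395/7749854) = 1/(74065503121/12 - 1007395/7749854) = 1/(286998417806102797/46499124) = 46499124/286998417806102797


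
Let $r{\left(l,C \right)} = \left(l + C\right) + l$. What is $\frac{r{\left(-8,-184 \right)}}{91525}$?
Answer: $- \frac{8}{3661} \approx -0.0021852$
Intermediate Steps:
$r{\left(l,C \right)} = C + 2 l$ ($r{\left(l,C \right)} = \left(C + l\right) + l = C + 2 l$)
$\frac{r{\left(-8,-184 \right)}}{91525} = \frac{-184 + 2 \left(-8\right)}{91525} = \left(-184 - 16\right) \frac{1}{91525} = \left(-200\right) \frac{1}{91525} = - \frac{8}{3661}$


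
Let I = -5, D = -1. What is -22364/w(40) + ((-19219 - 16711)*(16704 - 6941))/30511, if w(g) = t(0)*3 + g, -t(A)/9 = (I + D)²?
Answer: -6274017113/546851 ≈ -11473.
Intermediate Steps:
t(A) = -324 (t(A) = -9*(-5 - 1)² = -9*(-6)² = -9*36 = -324)
w(g) = -972 + g (w(g) = -324*3 + g = -972 + g)
-22364/w(40) + ((-19219 - 16711)*(16704 - 6941))/30511 = -22364/(-972 + 40) + ((-19219 - 16711)*(16704 - 6941))/30511 = -22364/(-932) - 35930*9763*(1/30511) = -22364*(-1/932) - 350784590*1/30511 = 5591/233 - 26983430/2347 = -6274017113/546851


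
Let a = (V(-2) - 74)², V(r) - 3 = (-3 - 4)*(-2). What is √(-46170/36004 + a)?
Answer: 3*√116943818314/18002 ≈ 56.989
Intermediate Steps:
V(r) = 17 (V(r) = 3 + (-3 - 4)*(-2) = 3 - 7*(-2) = 3 + 14 = 17)
a = 3249 (a = (17 - 74)² = (-57)² = 3249)
√(-46170/36004 + a) = √(-46170/36004 + 3249) = √(-46170*1/36004 + 3249) = √(-23085/18002 + 3249) = √(58465413/18002) = 3*√116943818314/18002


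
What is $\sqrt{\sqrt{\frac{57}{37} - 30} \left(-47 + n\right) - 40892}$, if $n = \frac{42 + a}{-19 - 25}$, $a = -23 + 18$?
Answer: $\frac{\sqrt{-27094875632 - 7710615 i \sqrt{481}}}{814} \approx 0.63105 - 202.22 i$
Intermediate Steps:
$a = -5$
$n = - \frac{37}{44}$ ($n = \frac{42 - 5}{-19 - 25} = \frac{37}{-44} = 37 \left(- \frac{1}{44}\right) = - \frac{37}{44} \approx -0.84091$)
$\sqrt{\sqrt{\frac{57}{37} - 30} \left(-47 + n\right) - 40892} = \sqrt{\sqrt{\frac{57}{37} - 30} \left(-47 - \frac{37}{44}\right) - 40892} = \sqrt{\sqrt{57 \cdot \frac{1}{37} - 30} \left(- \frac{2105}{44}\right) - 40892} = \sqrt{\sqrt{\frac{57}{37} - 30} \left(- \frac{2105}{44}\right) - 40892} = \sqrt{\sqrt{- \frac{1053}{37}} \left(- \frac{2105}{44}\right) - 40892} = \sqrt{\frac{9 i \sqrt{481}}{37} \left(- \frac{2105}{44}\right) - 40892} = \sqrt{- \frac{18945 i \sqrt{481}}{1628} - 40892} = \sqrt{-40892 - \frac{18945 i \sqrt{481}}{1628}}$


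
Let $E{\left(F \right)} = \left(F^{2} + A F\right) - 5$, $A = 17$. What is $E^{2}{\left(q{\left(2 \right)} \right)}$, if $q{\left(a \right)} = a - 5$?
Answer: $2209$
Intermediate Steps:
$q{\left(a \right)} = -5 + a$
$E{\left(F \right)} = -5 + F^{2} + 17 F$ ($E{\left(F \right)} = \left(F^{2} + 17 F\right) - 5 = -5 + F^{2} + 17 F$)
$E^{2}{\left(q{\left(2 \right)} \right)} = \left(-5 + \left(-5 + 2\right)^{2} + 17 \left(-5 + 2\right)\right)^{2} = \left(-5 + \left(-3\right)^{2} + 17 \left(-3\right)\right)^{2} = \left(-5 + 9 - 51\right)^{2} = \left(-47\right)^{2} = 2209$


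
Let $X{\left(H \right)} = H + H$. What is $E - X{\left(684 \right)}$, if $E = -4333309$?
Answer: $-4334677$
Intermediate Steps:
$X{\left(H \right)} = 2 H$
$E - X{\left(684 \right)} = -4333309 - 2 \cdot 684 = -4333309 - 1368 = -4334677$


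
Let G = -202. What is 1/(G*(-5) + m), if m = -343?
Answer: 1/667 ≈ 0.0014993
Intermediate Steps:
1/(G*(-5) + m) = 1/(-202*(-5) - 343) = 1/(1010 - 343) = 1/667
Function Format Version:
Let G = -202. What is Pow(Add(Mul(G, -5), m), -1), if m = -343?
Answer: Rational(1, 667) ≈ 0.0014993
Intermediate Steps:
Pow(Add(Mul(G, -5), m), -1) = Pow(Add(Mul(-202, -5), -343), -1) = Pow(Add(1010, -343), -1) = Pow(667, -1) = Rational(1, 667)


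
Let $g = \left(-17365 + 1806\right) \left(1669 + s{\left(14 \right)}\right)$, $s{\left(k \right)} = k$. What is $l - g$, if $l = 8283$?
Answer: $26194080$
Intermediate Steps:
$g = -26185797$ ($g = \left(-17365 + 1806\right) \left(1669 + 14\right) = \left(-15559\right) 1683 = -26185797$)
$l - g = 8283 - -26185797 = 8283 + 26185797 = 26194080$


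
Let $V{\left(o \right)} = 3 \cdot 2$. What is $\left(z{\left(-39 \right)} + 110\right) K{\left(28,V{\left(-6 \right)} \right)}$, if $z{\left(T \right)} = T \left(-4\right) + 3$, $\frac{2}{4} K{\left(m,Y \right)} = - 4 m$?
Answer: $-60256$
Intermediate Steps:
$V{\left(o \right)} = 6$
$K{\left(m,Y \right)} = - 8 m$ ($K{\left(m,Y \right)} = 2 \left(- 4 m\right) = - 8 m$)
$z{\left(T \right)} = 3 - 4 T$ ($z{\left(T \right)} = - 4 T + 3 = 3 - 4 T$)
$\left(z{\left(-39 \right)} + 110\right) K{\left(28,V{\left(-6 \right)} \right)} = \left(\left(3 - -156\right) + 110\right) \left(\left(-8\right) 28\right) = \left(\left(3 + 156\right) + 110\right) \left(-224\right) = \left(159 + 110\right) \left(-224\right) = 269 \left(-224\right) = -60256$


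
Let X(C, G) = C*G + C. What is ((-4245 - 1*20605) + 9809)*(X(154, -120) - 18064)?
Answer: 547341990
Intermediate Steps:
X(C, G) = C + C*G
((-4245 - 1*20605) + 9809)*(X(154, -120) - 18064) = ((-4245 - 1*20605) + 9809)*(154*(1 - 120) - 18064) = ((-4245 - 20605) + 9809)*(154*(-119) - 18064) = (-24850 + 9809)*(-18326 - 18064) = -15041*(-36390) = 547341990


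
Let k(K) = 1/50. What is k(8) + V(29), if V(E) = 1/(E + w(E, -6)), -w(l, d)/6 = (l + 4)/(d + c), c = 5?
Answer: 277/11350 ≈ 0.024405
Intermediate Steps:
k(K) = 1/50
w(l, d) = -6*(4 + l)/(5 + d) (w(l, d) = -6*(l + 4)/(d + 5) = -6*(4 + l)/(5 + d))
V(E) = 1/(24 + 7*E) (V(E) = 1/(E + 6*(-4 - E)/(5 - 6)) = 1/(E + 6*(-4 - E)/(-1)) = 1/(E + 6*(-1)*(-4 - E)) = 1/(E + (24 + 6*E)) = 1/(24 + 7*E))
k(8) + V(29) = 1/50 + 1/(24 + 7*29) = 1/50 + 1/(24 + 203) = 1/50 + 1/227 = 277/11350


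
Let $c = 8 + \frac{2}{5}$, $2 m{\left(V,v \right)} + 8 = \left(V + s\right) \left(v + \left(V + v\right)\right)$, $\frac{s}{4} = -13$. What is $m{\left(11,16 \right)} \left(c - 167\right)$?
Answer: $\frac{1404403}{10} \approx 1.4044 \cdot 10^{5}$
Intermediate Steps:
$s = -52$ ($s = 4 \left(-13\right) = -52$)
$m{\left(V,v \right)} = -4 + \frac{\left(-52 + V\right) \left(V + 2 v\right)}{2}$ ($m{\left(V,v \right)} = -4 + \frac{\left(V - 52\right) \left(v + \left(V + v\right)\right)}{2} = -4 + \frac{\left(-52 + V\right) \left(V + 2 v\right)}{2}$)
$c = \frac{42}{5}$ ($c = 8 + 2 \cdot \frac{1}{5} = 8 + \frac{2}{5} = \frac{42}{5} \approx 8.4$)
$m{\left(11,16 \right)} \left(c - 167\right) = \left(-4 + \frac{11^{2}}{2} - 832 - 286 + 11 \cdot 16\right) \left(\frac{42}{5} - 167\right) = \left(-4 + \frac{1}{2} \cdot 121 - 832 - 286 + 176\right) \left(- \frac{793}{5}\right) = \left(-4 + \frac{121}{2} - 832 - 286 + 176\right) \left(- \frac{793}{5}\right) = \left(- \frac{1771}{2}\right) \left(- \frac{793}{5}\right) = \frac{1404403}{10}$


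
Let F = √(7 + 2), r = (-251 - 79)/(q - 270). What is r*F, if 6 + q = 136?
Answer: 99/14 ≈ 7.0714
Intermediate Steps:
q = 130 (q = -6 + 136 = 130)
r = 33/14 (r = (-251 - 79)/(130 - 270) = -330/(-140) = -330*(-1/140) = 33/14 ≈ 2.3571)
F = 3 (F = √9 = 3)
r*F = (33/14)*3 = 99/14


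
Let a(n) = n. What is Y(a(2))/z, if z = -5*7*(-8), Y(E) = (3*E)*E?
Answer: 3/70 ≈ 0.042857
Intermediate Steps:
Y(E) = 3*E²
z = 280 (z = -35*(-8) = 280)
Y(a(2))/z = (3*2²)/280 = (3*4)*(1/280) = 12*(1/280) = 3/70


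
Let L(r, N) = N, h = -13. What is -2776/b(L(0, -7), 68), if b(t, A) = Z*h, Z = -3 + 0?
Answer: -2776/39 ≈ -71.179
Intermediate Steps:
Z = -3
b(t, A) = 39 (b(t, A) = -3*(-13) = 39)
-2776/b(L(0, -7), 68) = -2776/39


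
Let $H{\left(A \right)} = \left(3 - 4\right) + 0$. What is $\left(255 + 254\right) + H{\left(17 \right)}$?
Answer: $508$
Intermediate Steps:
$H{\left(A \right)} = -1$ ($H{\left(A \right)} = -1 + 0 = -1$)
$\left(255 + 254\right) + H{\left(17 \right)} = \left(255 + 254\right) - 1 = 509 - 1 = 508$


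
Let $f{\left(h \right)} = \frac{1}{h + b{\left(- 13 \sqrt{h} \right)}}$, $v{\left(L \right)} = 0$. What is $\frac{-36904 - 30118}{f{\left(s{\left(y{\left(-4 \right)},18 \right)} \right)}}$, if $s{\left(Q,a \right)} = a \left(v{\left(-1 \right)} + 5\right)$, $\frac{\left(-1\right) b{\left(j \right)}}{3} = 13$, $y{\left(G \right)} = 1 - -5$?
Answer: $-3418122$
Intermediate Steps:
$y{\left(G \right)} = 6$ ($y{\left(G \right)} = 1 + 5 = 6$)
$b{\left(j \right)} = -39$ ($b{\left(j \right)} = \left(-3\right) 13 = -39$)
$s{\left(Q,a \right)} = 5 a$ ($s{\left(Q,a \right)} = a \left(0 + 5\right) = a 5 = 5 a$)
$f{\left(h \right)} = \frac{1}{-39 + h}$ ($f{\left(h \right)} = \frac{1}{h - 39} = \frac{1}{-39 + h}$)
$\frac{-36904 - 30118}{f{\left(s{\left(y{\left(-4 \right)},18 \right)} \right)}} = \frac{-36904 - 30118}{\frac{1}{-39 + 5 \cdot 18}} = - \frac{67022}{\frac{1}{-39 + 90}} = - \frac{67022}{\frac{1}{51}} = - 67022 \frac{1}{\frac{1}{51}} = \left(-67022\right) 51 = -3418122$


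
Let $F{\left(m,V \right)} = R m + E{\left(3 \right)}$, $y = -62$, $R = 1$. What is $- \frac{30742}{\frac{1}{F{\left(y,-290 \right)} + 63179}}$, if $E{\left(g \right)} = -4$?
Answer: $-1940219846$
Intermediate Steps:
$F{\left(m,V \right)} = -4 + m$ ($F{\left(m,V \right)} = 1 m - 4 = m - 4 = -4 + m$)
$- \frac{30742}{\frac{1}{F{\left(y,-290 \right)} + 63179}} = - \frac{30742}{\frac{1}{\left(-4 - 62\right) + 63179}} = - \frac{30742}{\frac{1}{-66 + 63179}} = - \frac{30742}{\frac{1}{63113}} = - 30742 \frac{1}{\frac{1}{63113}} = \left(-30742\right) 63113 = -1940219846$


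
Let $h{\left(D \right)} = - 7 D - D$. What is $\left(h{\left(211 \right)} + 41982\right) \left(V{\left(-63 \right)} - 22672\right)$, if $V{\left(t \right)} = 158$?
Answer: $-907179116$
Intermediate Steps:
$h{\left(D \right)} = - 8 D$
$\left(h{\left(211 \right)} + 41982\right) \left(V{\left(-63 \right)} - 22672\right) = \left(\left(-8\right) 211 + 41982\right) \left(158 - 22672\right) = \left(-1688 + 41982\right) \left(-22514\right) = 40294 \left(-22514\right) = -907179116$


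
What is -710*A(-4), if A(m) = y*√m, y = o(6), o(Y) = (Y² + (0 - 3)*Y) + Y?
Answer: -34080*I ≈ -34080.0*I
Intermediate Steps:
o(Y) = Y² - 2*Y (o(Y) = (Y² - 3*Y) + Y = Y² - 2*Y)
y = 24 (y = 6*(-2 + 6) = 6*4 = 24)
A(m) = 24*√m
-710*A(-4) = -17040*√(-4) = -17040*2*I = -34080*I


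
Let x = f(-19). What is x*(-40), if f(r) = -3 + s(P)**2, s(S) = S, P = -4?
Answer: -520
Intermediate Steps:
f(r) = 13 (f(r) = -3 + (-4)**2 = -3 + 16 = 13)
x = 13
x*(-40) = 13*(-40) = -520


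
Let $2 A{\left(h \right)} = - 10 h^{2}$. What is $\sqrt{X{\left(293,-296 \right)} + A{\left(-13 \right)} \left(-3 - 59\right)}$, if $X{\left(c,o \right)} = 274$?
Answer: $2 \sqrt{13166} \approx 229.49$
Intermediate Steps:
$A{\left(h \right)} = - 5 h^{2}$ ($A{\left(h \right)} = \frac{\left(-10\right) h^{2}}{2} = - 5 h^{2}$)
$\sqrt{X{\left(293,-296 \right)} + A{\left(-13 \right)} \left(-3 - 59\right)} = \sqrt{274 + - 5 \left(-13\right)^{2} \left(-3 - 59\right)} = \sqrt{274 + \left(-5\right) 169 \left(-62\right)} = \sqrt{274 - -52390} = \sqrt{274 + 52390} = \sqrt{52664} = 2 \sqrt{13166}$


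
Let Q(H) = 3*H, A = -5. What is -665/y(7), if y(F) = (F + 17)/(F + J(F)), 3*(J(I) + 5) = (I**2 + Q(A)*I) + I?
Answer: 28595/72 ≈ 397.15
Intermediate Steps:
J(I) = -5 - 14*I/3 + I**2/3 (J(I) = -5 + ((I**2 + (3*(-5))*I) + I)/3 = -5 + ((I**2 - 15*I) + I)/3 = -5 + (I**2 - 14*I)/3 = -5 + (-14*I/3 + I**2/3) = -5 - 14*I/3 + I**2/3)
y(F) = (17 + F)/(-5 - 11*F/3 + F**2/3) (y(F) = (F + 17)/(F + (-5 - 14*F/3 + F**2/3)) = (17 + F)/(-5 - 11*F/3 + F**2/3))
-665/y(7) = -665*(-15 + 7**2 - 11*7)/(3*(17 + 7)) = -665/(3*24/(-15 + 49 - 77)) = -665/(3*24/(-43)) = -665/(3*(-1/43)*24) = -665/(-72/43) = -665*(-43/72) = 28595/72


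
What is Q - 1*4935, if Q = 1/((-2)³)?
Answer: -39481/8 ≈ -4935.1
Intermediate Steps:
Q = -⅛ (Q = 1/(-8) = -⅛ ≈ -0.12500)
Q - 1*4935 = -⅛ - 1*4935 = -⅛ - 4935 = -39481/8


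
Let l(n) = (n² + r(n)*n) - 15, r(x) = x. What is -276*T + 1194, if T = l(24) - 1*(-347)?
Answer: -408390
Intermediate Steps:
l(n) = -15 + 2*n² (l(n) = (n² + n*n) - 15 = (n² + n²) - 15 = 2*n² - 15 = -15 + 2*n²)
T = 1484 (T = (-15 + 2*24²) - 1*(-347) = (-15 + 2*576) + 347 = (-15 + 1152) + 347 = 1137 + 347 = 1484)
-276*T + 1194 = -276*1484 + 1194 = -409584 + 1194 = -408390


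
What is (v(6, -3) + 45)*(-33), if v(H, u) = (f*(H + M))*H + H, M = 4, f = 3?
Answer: -7623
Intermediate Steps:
v(H, u) = H + H*(12 + 3*H) (v(H, u) = (3*(H + 4))*H + H = (3*(4 + H))*H + H = (12 + 3*H)*H + H = H*(12 + 3*H) + H = H + H*(12 + 3*H))
(v(6, -3) + 45)*(-33) = (6*(13 + 3*6) + 45)*(-33) = (6*(13 + 18) + 45)*(-33) = (6*31 + 45)*(-33) = (186 + 45)*(-33) = 231*(-33) = -7623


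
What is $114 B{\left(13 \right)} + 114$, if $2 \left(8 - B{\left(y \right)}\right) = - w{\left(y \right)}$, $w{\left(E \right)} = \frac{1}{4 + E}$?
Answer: $\frac{17499}{17} \approx 1029.4$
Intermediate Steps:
$B{\left(y \right)} = 8 + \frac{1}{2 \left(4 + y\right)}$ ($B{\left(y \right)} = 8 - \frac{\left(-1\right) \frac{1}{4 + y}}{2} = 8 + \frac{1}{2 \left(4 + y\right)}$)
$114 B{\left(13 \right)} + 114 = 114 \frac{65 + 16 \cdot 13}{2 \left(4 + 13\right)} + 114 = 114 \frac{65 + 208}{2 \cdot 17} + 114 = 114 \cdot \frac{1}{2} \cdot \frac{1}{17} \cdot 273 + 114 = 114 \cdot \frac{273}{34} + 114 = \frac{15561}{17} + 114 = \frac{17499}{17}$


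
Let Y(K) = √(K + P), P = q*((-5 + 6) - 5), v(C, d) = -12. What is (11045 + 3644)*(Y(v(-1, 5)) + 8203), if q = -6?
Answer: 120493867 + 29378*√3 ≈ 1.2054e+8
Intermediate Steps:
P = 24 (P = -6*((-5 + 6) - 5) = -6*(1 - 5) = -6*(-4) = 24)
Y(K) = √(24 + K) (Y(K) = √(K + 24) = √(24 + K))
(11045 + 3644)*(Y(v(-1, 5)) + 8203) = (11045 + 3644)*(√(24 - 12) + 8203) = 14689*(√12 + 8203) = 14689*(2*√3 + 8203) = 14689*(8203 + 2*√3) = 120493867 + 29378*√3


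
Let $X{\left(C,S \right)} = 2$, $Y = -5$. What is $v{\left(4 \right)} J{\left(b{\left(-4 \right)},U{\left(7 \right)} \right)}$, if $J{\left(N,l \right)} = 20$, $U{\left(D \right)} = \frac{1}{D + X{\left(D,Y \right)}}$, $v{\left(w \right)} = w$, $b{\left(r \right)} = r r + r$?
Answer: $80$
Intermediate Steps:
$b{\left(r \right)} = r + r^{2}$ ($b{\left(r \right)} = r^{2} + r = r + r^{2}$)
$U{\left(D \right)} = \frac{1}{2 + D}$ ($U{\left(D \right)} = \frac{1}{D + 2} = \frac{1}{2 + D}$)
$v{\left(4 \right)} J{\left(b{\left(-4 \right)},U{\left(7 \right)} \right)} = 4 \cdot 20 = 80$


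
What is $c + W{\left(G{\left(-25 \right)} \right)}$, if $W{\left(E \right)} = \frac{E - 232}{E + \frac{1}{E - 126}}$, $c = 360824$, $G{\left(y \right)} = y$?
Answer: $\frac{1362510231}{3776} \approx 3.6083 \cdot 10^{5}$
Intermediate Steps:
$W{\left(E \right)} = \frac{-232 + E}{E + \frac{1}{-126 + E}}$
$c + W{\left(G{\left(-25 \right)} \right)} = 360824 + \frac{29232 + \left(-25\right)^{2} - -8950}{1 + \left(-25\right)^{2} - -3150} = 360824 + \frac{29232 + 625 + 8950}{1 + 625 + 3150} = 360824 + \frac{1}{3776} \cdot 38807 = 360824 + \frac{38807}{3776} = \frac{1362510231}{3776}$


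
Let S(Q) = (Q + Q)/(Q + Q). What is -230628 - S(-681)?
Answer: -230629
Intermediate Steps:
S(Q) = 1 (S(Q) = (2*Q)/((2*Q)) = (2*Q)*(1/(2*Q)) = 1)
-230628 - S(-681) = -230628 - 1*1 = -230628 - 1 = -230629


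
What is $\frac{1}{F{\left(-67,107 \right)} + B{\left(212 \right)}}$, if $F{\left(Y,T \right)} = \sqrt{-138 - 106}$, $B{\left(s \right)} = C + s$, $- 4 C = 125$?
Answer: $\frac{2892}{526633} - \frac{32 i \sqrt{61}}{526633} \approx 0.0054915 - 0.00047458 i$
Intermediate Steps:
$C = - \frac{125}{4}$ ($C = \left(- \frac{1}{4}\right) 125 = - \frac{125}{4} \approx -31.25$)
$B{\left(s \right)} = - \frac{125}{4} + s$
$F{\left(Y,T \right)} = 2 i \sqrt{61}$ ($F{\left(Y,T \right)} = \sqrt{-244} = 2 i \sqrt{61}$)
$\frac{1}{F{\left(-67,107 \right)} + B{\left(212 \right)}} = \frac{1}{2 i \sqrt{61} + \left(- \frac{125}{4} + 212\right)} = \frac{1}{2 i \sqrt{61} + \frac{723}{4}} = \frac{1}{\frac{723}{4} + 2 i \sqrt{61}}$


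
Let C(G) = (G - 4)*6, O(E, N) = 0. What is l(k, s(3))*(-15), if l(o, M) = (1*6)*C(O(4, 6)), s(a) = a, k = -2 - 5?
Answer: 2160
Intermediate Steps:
C(G) = -24 + 6*G (C(G) = (-4 + G)*6 = -24 + 6*G)
k = -7
l(o, M) = -144 (l(o, M) = (1*6)*(-24 + 6*0) = 6*(-24 + 0) = 6*(-24) = -144)
l(k, s(3))*(-15) = -144*(-15) = 2160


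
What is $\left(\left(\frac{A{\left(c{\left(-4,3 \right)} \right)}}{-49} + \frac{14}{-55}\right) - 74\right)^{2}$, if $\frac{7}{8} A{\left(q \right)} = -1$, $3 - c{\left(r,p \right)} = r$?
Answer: $\frac{1961041738384}{355888225} \approx 5510.3$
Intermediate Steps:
$c{\left(r,p \right)} = 3 - r$
$A{\left(q \right)} = - \frac{8}{7}$ ($A{\left(q \right)} = \frac{8}{7} \left(-1\right) = - \frac{8}{7}$)
$\left(\left(\frac{A{\left(c{\left(-4,3 \right)} \right)}}{-49} + \frac{14}{-55}\right) - 74\right)^{2} = \left(\left(- \frac{8}{7 \left(-49\right)} + \frac{14}{-55}\right) - 74\right)^{2} = \left(\left(\left(- \frac{8}{7}\right) \left(- \frac{1}{49}\right) + 14 \left(- \frac{1}{55}\right)\right) - 74\right)^{2} = \left(\left(\frac{8}{343} - \frac{14}{55}\right) - 74\right)^{2} = \left(- \frac{4362}{18865} - 74\right)^{2} = \left(- \frac{1400372}{18865}\right)^{2} = \frac{1961041738384}{355888225}$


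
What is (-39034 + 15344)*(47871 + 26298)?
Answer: -1757063610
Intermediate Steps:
(-39034 + 15344)*(47871 + 26298) = -23690*74169 = -1757063610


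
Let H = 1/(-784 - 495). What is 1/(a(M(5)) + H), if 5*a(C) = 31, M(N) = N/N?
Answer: 6395/39644 ≈ 0.16131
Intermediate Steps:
M(N) = 1
H = -1/1279 (H = 1/(-1279) = -1/1279 ≈ -0.00078186)
a(C) = 31/5 (a(C) = (1/5)*31 = 31/5)
1/(a(M(5)) + H) = 1/(31/5 - 1/1279) = 1/(39644/6395) = 6395/39644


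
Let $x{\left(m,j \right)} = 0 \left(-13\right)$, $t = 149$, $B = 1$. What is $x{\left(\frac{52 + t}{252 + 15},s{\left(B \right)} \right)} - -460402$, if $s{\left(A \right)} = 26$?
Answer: $460402$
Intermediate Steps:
$x{\left(m,j \right)} = 0$
$x{\left(\frac{52 + t}{252 + 15},s{\left(B \right)} \right)} - -460402 = 0 - -460402 = 0 + 460402 = 460402$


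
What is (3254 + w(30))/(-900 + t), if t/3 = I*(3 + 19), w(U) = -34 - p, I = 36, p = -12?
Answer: 808/369 ≈ 2.1897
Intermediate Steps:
w(U) = -22 (w(U) = -34 - 1*(-12) = -34 + 12 = -22)
t = 2376 (t = 3*(36*(3 + 19)) = 3*(36*22) = 3*792 = 2376)
(3254 + w(30))/(-900 + t) = (3254 - 22)/(-900 + 2376) = 3232/1476 = 3232*(1/1476) = 808/369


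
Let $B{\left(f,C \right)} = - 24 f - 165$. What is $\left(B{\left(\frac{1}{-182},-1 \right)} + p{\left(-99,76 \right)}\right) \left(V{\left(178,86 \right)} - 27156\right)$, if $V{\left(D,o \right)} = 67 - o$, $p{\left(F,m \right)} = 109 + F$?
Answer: $\frac{382977275}{91} \approx 4.2085 \cdot 10^{6}$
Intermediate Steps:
$B{\left(f,C \right)} = -165 - 24 f$
$\left(B{\left(\frac{1}{-182},-1 \right)} + p{\left(-99,76 \right)}\right) \left(V{\left(178,86 \right)} - 27156\right) = \left(\left(-165 - \frac{24}{-182}\right) + \left(109 - 99\right)\right) \left(\left(67 - 86\right) - 27156\right) = \left(\left(-165 - - \frac{12}{91}\right) + 10\right) \left(\left(67 - 86\right) - 27156\right) = \left(\left(-165 + \frac{12}{91}\right) + 10\right) \left(-19 - 27156\right) = \left(- \frac{15003}{91} + 10\right) \left(-27175\right) = \left(- \frac{14093}{91}\right) \left(-27175\right) = \frac{382977275}{91}$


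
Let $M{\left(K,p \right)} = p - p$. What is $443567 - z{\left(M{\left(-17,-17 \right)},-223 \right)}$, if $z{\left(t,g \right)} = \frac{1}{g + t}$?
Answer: $\frac{98915442}{223} \approx 4.4357 \cdot 10^{5}$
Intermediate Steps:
$M{\left(K,p \right)} = 0$
$443567 - z{\left(M{\left(-17,-17 \right)},-223 \right)} = 443567 - \frac{1}{-223 + 0} = 443567 - \frac{1}{-223} = 443567 - - \frac{1}{223} = 443567 + \frac{1}{223} = \frac{98915442}{223}$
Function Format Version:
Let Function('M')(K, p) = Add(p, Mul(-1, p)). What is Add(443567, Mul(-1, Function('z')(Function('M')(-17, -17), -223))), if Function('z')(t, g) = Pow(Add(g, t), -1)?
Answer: Rational(98915442, 223) ≈ 4.4357e+5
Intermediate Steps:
Function('M')(K, p) = 0
Add(443567, Mul(-1, Function('z')(Function('M')(-17, -17), -223))) = Add(443567, Mul(-1, Pow(Add(-223, 0), -1))) = Add(443567, Mul(-1, Pow(-223, -1))) = Add(443567, Mul(-1, Rational(-1, 223))) = Add(443567, Rational(1, 223)) = Rational(98915442, 223)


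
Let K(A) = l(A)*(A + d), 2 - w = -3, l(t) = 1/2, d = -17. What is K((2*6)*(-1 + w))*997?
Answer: 30907/2 ≈ 15454.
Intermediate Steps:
l(t) = ½
w = 5 (w = 2 - 1*(-3) = 2 + 3 = 5)
K(A) = -17/2 + A/2 (K(A) = (A - 17)/2 = (-17 + A)/2 = -17/2 + A/2)
K((2*6)*(-1 + w))*997 = (-17/2 + ((2*6)*(-1 + 5))/2)*997 = (-17/2 + (12*4)/2)*997 = (-17/2 + (½)*48)*997 = (-17/2 + 24)*997 = (31/2)*997 = 30907/2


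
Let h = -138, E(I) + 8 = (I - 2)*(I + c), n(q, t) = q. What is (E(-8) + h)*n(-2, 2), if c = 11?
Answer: 352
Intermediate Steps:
E(I) = -8 + (-2 + I)*(11 + I) (E(I) = -8 + (I - 2)*(I + 11) = -8 + (-2 + I)*(11 + I))
(E(-8) + h)*n(-2, 2) = ((-30 + (-8)² + 9*(-8)) - 138)*(-2) = ((-30 + 64 - 72) - 138)*(-2) = (-38 - 138)*(-2) = -176*(-2) = 352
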